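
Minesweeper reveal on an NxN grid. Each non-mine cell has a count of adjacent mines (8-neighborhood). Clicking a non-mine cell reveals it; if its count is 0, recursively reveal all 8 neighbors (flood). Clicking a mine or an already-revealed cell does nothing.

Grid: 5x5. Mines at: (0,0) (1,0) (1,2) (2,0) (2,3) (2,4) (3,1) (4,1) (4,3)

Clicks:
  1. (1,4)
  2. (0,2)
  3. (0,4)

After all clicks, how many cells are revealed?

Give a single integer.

Click 1 (1,4) count=2: revealed 1 new [(1,4)] -> total=1
Click 2 (0,2) count=1: revealed 1 new [(0,2)] -> total=2
Click 3 (0,4) count=0: revealed 3 new [(0,3) (0,4) (1,3)] -> total=5

Answer: 5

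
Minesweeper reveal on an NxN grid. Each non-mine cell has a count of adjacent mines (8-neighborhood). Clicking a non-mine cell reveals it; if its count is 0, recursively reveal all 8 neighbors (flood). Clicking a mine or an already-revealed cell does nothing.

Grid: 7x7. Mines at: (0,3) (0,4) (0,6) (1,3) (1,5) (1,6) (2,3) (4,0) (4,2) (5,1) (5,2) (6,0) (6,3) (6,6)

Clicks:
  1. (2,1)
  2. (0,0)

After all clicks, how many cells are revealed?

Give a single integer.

Click 1 (2,1) count=0: revealed 12 new [(0,0) (0,1) (0,2) (1,0) (1,1) (1,2) (2,0) (2,1) (2,2) (3,0) (3,1) (3,2)] -> total=12
Click 2 (0,0) count=0: revealed 0 new [(none)] -> total=12

Answer: 12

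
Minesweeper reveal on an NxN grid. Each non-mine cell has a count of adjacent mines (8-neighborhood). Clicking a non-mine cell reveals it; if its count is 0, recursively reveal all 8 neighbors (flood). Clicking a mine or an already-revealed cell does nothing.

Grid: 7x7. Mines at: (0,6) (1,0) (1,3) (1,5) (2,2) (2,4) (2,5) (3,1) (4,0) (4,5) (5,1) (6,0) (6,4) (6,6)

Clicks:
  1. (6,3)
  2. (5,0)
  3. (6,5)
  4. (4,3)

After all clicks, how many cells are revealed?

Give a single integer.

Click 1 (6,3) count=1: revealed 1 new [(6,3)] -> total=1
Click 2 (5,0) count=3: revealed 1 new [(5,0)] -> total=2
Click 3 (6,5) count=2: revealed 1 new [(6,5)] -> total=3
Click 4 (4,3) count=0: revealed 9 new [(3,2) (3,3) (3,4) (4,2) (4,3) (4,4) (5,2) (5,3) (5,4)] -> total=12

Answer: 12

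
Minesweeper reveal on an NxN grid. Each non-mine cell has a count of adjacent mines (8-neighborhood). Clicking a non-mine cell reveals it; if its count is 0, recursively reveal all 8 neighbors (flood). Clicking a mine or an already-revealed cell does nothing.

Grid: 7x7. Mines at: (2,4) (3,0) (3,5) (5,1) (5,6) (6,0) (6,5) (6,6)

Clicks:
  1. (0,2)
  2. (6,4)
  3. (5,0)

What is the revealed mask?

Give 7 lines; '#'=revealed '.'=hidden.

Click 1 (0,2) count=0: revealed 34 new [(0,0) (0,1) (0,2) (0,3) (0,4) (0,5) (0,6) (1,0) (1,1) (1,2) (1,3) (1,4) (1,5) (1,6) (2,0) (2,1) (2,2) (2,3) (2,5) (2,6) (3,1) (3,2) (3,3) (3,4) (4,1) (4,2) (4,3) (4,4) (5,2) (5,3) (5,4) (6,2) (6,3) (6,4)] -> total=34
Click 2 (6,4) count=1: revealed 0 new [(none)] -> total=34
Click 3 (5,0) count=2: revealed 1 new [(5,0)] -> total=35

Answer: #######
#######
####.##
.####..
.####..
#.###..
..###..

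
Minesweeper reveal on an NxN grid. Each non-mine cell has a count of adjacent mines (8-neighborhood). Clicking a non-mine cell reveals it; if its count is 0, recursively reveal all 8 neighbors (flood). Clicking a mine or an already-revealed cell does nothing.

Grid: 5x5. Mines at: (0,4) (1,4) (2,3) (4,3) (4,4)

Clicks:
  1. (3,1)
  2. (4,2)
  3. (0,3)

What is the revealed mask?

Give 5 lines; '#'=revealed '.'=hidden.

Answer: ####.
####.
###..
###..
###..

Derivation:
Click 1 (3,1) count=0: revealed 17 new [(0,0) (0,1) (0,2) (0,3) (1,0) (1,1) (1,2) (1,3) (2,0) (2,1) (2,2) (3,0) (3,1) (3,2) (4,0) (4,1) (4,2)] -> total=17
Click 2 (4,2) count=1: revealed 0 new [(none)] -> total=17
Click 3 (0,3) count=2: revealed 0 new [(none)] -> total=17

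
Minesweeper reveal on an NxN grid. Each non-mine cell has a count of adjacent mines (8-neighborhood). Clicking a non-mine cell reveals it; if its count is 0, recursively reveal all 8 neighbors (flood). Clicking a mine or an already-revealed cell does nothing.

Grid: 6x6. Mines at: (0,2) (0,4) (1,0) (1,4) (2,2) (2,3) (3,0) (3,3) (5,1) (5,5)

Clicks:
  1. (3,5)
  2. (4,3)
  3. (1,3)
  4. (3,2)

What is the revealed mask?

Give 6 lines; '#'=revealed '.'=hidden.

Answer: ......
...#..
....##
..#.##
...###
......

Derivation:
Click 1 (3,5) count=0: revealed 6 new [(2,4) (2,5) (3,4) (3,5) (4,4) (4,5)] -> total=6
Click 2 (4,3) count=1: revealed 1 new [(4,3)] -> total=7
Click 3 (1,3) count=5: revealed 1 new [(1,3)] -> total=8
Click 4 (3,2) count=3: revealed 1 new [(3,2)] -> total=9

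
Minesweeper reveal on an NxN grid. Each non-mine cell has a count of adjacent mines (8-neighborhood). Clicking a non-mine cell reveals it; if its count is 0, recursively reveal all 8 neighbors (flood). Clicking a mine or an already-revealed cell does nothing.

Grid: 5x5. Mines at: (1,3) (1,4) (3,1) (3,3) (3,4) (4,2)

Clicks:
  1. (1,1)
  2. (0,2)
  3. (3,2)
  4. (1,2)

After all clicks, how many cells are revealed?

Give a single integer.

Answer: 10

Derivation:
Click 1 (1,1) count=0: revealed 9 new [(0,0) (0,1) (0,2) (1,0) (1,1) (1,2) (2,0) (2,1) (2,2)] -> total=9
Click 2 (0,2) count=1: revealed 0 new [(none)] -> total=9
Click 3 (3,2) count=3: revealed 1 new [(3,2)] -> total=10
Click 4 (1,2) count=1: revealed 0 new [(none)] -> total=10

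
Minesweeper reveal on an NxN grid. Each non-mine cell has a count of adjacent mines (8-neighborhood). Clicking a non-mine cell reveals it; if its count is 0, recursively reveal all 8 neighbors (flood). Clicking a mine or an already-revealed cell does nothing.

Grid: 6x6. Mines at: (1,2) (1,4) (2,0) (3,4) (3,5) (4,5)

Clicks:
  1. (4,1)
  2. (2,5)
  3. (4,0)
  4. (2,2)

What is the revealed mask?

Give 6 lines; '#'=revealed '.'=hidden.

Answer: ......
......
.###.#
####..
#####.
#####.

Derivation:
Click 1 (4,1) count=0: revealed 17 new [(2,1) (2,2) (2,3) (3,0) (3,1) (3,2) (3,3) (4,0) (4,1) (4,2) (4,3) (4,4) (5,0) (5,1) (5,2) (5,3) (5,4)] -> total=17
Click 2 (2,5) count=3: revealed 1 new [(2,5)] -> total=18
Click 3 (4,0) count=0: revealed 0 new [(none)] -> total=18
Click 4 (2,2) count=1: revealed 0 new [(none)] -> total=18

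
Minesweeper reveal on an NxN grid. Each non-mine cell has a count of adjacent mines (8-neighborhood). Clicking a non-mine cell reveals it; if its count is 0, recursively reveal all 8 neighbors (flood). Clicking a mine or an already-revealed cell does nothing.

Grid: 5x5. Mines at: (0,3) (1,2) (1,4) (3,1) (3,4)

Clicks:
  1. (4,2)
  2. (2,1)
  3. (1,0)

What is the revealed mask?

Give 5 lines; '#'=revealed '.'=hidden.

Answer: ##...
##...
##...
.....
..#..

Derivation:
Click 1 (4,2) count=1: revealed 1 new [(4,2)] -> total=1
Click 2 (2,1) count=2: revealed 1 new [(2,1)] -> total=2
Click 3 (1,0) count=0: revealed 5 new [(0,0) (0,1) (1,0) (1,1) (2,0)] -> total=7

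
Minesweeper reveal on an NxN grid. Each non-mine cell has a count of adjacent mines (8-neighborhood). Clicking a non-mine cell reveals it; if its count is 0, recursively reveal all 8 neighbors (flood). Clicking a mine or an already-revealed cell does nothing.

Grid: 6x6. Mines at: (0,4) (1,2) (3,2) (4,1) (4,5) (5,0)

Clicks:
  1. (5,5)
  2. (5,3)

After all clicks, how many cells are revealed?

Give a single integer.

Answer: 7

Derivation:
Click 1 (5,5) count=1: revealed 1 new [(5,5)] -> total=1
Click 2 (5,3) count=0: revealed 6 new [(4,2) (4,3) (4,4) (5,2) (5,3) (5,4)] -> total=7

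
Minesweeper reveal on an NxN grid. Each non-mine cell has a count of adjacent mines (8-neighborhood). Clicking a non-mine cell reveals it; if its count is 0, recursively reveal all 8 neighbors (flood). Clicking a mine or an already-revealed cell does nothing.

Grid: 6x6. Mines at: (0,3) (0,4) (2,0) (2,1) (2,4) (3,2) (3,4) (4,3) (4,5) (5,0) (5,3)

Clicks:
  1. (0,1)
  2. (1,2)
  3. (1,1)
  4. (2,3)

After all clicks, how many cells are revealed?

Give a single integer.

Click 1 (0,1) count=0: revealed 6 new [(0,0) (0,1) (0,2) (1,0) (1,1) (1,2)] -> total=6
Click 2 (1,2) count=2: revealed 0 new [(none)] -> total=6
Click 3 (1,1) count=2: revealed 0 new [(none)] -> total=6
Click 4 (2,3) count=3: revealed 1 new [(2,3)] -> total=7

Answer: 7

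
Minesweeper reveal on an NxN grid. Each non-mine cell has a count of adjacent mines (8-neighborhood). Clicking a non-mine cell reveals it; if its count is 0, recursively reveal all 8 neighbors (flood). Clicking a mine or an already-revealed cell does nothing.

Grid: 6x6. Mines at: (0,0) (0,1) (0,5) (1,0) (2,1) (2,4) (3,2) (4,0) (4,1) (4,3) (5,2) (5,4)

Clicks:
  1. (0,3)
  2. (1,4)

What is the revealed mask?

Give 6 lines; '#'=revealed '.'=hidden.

Click 1 (0,3) count=0: revealed 6 new [(0,2) (0,3) (0,4) (1,2) (1,3) (1,4)] -> total=6
Click 2 (1,4) count=2: revealed 0 new [(none)] -> total=6

Answer: ..###.
..###.
......
......
......
......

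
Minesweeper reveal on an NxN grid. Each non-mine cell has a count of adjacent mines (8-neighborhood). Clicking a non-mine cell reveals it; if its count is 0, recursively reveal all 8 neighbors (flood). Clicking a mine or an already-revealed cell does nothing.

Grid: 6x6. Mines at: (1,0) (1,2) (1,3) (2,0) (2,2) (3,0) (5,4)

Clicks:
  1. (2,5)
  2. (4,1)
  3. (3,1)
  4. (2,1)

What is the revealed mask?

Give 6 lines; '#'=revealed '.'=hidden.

Click 1 (2,5) count=0: revealed 13 new [(0,4) (0,5) (1,4) (1,5) (2,3) (2,4) (2,5) (3,3) (3,4) (3,5) (4,3) (4,4) (4,5)] -> total=13
Click 2 (4,1) count=1: revealed 1 new [(4,1)] -> total=14
Click 3 (3,1) count=3: revealed 1 new [(3,1)] -> total=15
Click 4 (2,1) count=5: revealed 1 new [(2,1)] -> total=16

Answer: ....##
....##
.#.###
.#.###
.#.###
......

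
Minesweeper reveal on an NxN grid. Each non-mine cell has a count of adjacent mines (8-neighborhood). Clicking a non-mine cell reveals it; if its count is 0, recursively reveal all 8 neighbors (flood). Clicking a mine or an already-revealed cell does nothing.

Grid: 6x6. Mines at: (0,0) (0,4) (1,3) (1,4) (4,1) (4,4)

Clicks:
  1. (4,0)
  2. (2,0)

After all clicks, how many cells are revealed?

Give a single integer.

Click 1 (4,0) count=1: revealed 1 new [(4,0)] -> total=1
Click 2 (2,0) count=0: revealed 9 new [(1,0) (1,1) (1,2) (2,0) (2,1) (2,2) (3,0) (3,1) (3,2)] -> total=10

Answer: 10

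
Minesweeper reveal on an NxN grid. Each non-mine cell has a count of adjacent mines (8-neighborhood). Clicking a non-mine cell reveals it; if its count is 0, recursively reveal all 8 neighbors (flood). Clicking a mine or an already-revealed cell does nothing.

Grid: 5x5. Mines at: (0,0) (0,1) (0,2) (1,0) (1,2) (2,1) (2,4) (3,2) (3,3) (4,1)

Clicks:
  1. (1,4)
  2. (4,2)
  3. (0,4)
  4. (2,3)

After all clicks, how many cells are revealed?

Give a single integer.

Click 1 (1,4) count=1: revealed 1 new [(1,4)] -> total=1
Click 2 (4,2) count=3: revealed 1 new [(4,2)] -> total=2
Click 3 (0,4) count=0: revealed 3 new [(0,3) (0,4) (1,3)] -> total=5
Click 4 (2,3) count=4: revealed 1 new [(2,3)] -> total=6

Answer: 6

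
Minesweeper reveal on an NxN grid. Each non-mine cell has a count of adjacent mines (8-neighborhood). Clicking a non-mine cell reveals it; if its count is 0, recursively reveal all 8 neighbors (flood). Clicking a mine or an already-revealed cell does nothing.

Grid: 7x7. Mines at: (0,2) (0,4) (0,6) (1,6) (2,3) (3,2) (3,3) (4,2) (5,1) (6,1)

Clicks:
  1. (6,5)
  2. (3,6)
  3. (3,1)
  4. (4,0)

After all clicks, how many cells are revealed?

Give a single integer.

Click 1 (6,5) count=0: revealed 20 new [(2,4) (2,5) (2,6) (3,4) (3,5) (3,6) (4,3) (4,4) (4,5) (4,6) (5,2) (5,3) (5,4) (5,5) (5,6) (6,2) (6,3) (6,4) (6,5) (6,6)] -> total=20
Click 2 (3,6) count=0: revealed 0 new [(none)] -> total=20
Click 3 (3,1) count=2: revealed 1 new [(3,1)] -> total=21
Click 4 (4,0) count=1: revealed 1 new [(4,0)] -> total=22

Answer: 22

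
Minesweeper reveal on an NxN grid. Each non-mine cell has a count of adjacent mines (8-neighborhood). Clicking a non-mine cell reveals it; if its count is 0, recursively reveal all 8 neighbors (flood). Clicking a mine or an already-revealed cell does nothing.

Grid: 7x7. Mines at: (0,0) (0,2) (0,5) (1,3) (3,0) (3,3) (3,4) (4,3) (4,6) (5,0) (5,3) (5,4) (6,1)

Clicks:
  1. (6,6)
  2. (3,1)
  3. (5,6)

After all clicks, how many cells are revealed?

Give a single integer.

Answer: 5

Derivation:
Click 1 (6,6) count=0: revealed 4 new [(5,5) (5,6) (6,5) (6,6)] -> total=4
Click 2 (3,1) count=1: revealed 1 new [(3,1)] -> total=5
Click 3 (5,6) count=1: revealed 0 new [(none)] -> total=5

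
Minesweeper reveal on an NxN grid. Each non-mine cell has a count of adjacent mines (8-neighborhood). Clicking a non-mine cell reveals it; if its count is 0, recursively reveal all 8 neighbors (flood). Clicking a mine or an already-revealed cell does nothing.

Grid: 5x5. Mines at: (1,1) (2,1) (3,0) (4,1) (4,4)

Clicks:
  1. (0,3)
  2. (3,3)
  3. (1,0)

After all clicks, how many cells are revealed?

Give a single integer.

Click 1 (0,3) count=0: revealed 12 new [(0,2) (0,3) (0,4) (1,2) (1,3) (1,4) (2,2) (2,3) (2,4) (3,2) (3,3) (3,4)] -> total=12
Click 2 (3,3) count=1: revealed 0 new [(none)] -> total=12
Click 3 (1,0) count=2: revealed 1 new [(1,0)] -> total=13

Answer: 13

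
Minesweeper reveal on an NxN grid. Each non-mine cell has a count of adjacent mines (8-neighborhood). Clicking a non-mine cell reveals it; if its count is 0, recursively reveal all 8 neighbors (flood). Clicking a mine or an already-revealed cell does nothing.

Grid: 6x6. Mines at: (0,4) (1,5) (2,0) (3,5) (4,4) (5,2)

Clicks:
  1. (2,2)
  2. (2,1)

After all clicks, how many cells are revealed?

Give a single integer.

Answer: 20

Derivation:
Click 1 (2,2) count=0: revealed 20 new [(0,0) (0,1) (0,2) (0,3) (1,0) (1,1) (1,2) (1,3) (1,4) (2,1) (2,2) (2,3) (2,4) (3,1) (3,2) (3,3) (3,4) (4,1) (4,2) (4,3)] -> total=20
Click 2 (2,1) count=1: revealed 0 new [(none)] -> total=20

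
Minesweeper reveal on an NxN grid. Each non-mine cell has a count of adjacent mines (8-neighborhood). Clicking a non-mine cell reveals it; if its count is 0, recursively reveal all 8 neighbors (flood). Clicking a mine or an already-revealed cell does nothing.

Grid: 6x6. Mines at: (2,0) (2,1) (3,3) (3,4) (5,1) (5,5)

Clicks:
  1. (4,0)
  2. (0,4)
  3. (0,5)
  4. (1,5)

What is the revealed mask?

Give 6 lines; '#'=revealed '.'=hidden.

Click 1 (4,0) count=1: revealed 1 new [(4,0)] -> total=1
Click 2 (0,4) count=0: revealed 16 new [(0,0) (0,1) (0,2) (0,3) (0,4) (0,5) (1,0) (1,1) (1,2) (1,3) (1,4) (1,5) (2,2) (2,3) (2,4) (2,5)] -> total=17
Click 3 (0,5) count=0: revealed 0 new [(none)] -> total=17
Click 4 (1,5) count=0: revealed 0 new [(none)] -> total=17

Answer: ######
######
..####
......
#.....
......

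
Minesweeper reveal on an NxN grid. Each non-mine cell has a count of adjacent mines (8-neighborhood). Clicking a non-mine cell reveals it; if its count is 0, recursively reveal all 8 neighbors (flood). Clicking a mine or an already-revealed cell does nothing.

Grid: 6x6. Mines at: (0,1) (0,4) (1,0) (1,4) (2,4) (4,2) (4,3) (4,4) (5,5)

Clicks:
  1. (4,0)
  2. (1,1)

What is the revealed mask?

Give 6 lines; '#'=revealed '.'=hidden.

Click 1 (4,0) count=0: revealed 8 new [(2,0) (2,1) (3,0) (3,1) (4,0) (4,1) (5,0) (5,1)] -> total=8
Click 2 (1,1) count=2: revealed 1 new [(1,1)] -> total=9

Answer: ......
.#....
##....
##....
##....
##....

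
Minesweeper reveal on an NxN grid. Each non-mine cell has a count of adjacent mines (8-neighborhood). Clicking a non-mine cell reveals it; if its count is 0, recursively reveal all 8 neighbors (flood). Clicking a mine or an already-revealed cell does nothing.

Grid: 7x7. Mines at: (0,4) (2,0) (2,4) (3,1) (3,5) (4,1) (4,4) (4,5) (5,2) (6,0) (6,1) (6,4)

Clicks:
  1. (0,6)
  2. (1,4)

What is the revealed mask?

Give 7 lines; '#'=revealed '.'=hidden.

Click 1 (0,6) count=0: revealed 6 new [(0,5) (0,6) (1,5) (1,6) (2,5) (2,6)] -> total=6
Click 2 (1,4) count=2: revealed 1 new [(1,4)] -> total=7

Answer: .....##
....###
.....##
.......
.......
.......
.......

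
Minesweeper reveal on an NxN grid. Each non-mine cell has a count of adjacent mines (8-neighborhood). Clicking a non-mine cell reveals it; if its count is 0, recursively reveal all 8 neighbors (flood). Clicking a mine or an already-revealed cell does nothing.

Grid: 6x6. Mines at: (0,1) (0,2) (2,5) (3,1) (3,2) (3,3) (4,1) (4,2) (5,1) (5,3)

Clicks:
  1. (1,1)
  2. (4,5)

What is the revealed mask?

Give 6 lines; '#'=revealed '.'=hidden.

Click 1 (1,1) count=2: revealed 1 new [(1,1)] -> total=1
Click 2 (4,5) count=0: revealed 6 new [(3,4) (3,5) (4,4) (4,5) (5,4) (5,5)] -> total=7

Answer: ......
.#....
......
....##
....##
....##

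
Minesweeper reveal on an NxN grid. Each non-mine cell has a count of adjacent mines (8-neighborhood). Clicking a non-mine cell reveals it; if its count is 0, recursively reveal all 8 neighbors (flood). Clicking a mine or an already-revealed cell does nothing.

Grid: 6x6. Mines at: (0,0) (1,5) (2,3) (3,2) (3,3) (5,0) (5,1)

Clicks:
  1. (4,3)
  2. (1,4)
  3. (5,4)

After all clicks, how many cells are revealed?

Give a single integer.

Click 1 (4,3) count=2: revealed 1 new [(4,3)] -> total=1
Click 2 (1,4) count=2: revealed 1 new [(1,4)] -> total=2
Click 3 (5,4) count=0: revealed 11 new [(2,4) (2,5) (3,4) (3,5) (4,2) (4,4) (4,5) (5,2) (5,3) (5,4) (5,5)] -> total=13

Answer: 13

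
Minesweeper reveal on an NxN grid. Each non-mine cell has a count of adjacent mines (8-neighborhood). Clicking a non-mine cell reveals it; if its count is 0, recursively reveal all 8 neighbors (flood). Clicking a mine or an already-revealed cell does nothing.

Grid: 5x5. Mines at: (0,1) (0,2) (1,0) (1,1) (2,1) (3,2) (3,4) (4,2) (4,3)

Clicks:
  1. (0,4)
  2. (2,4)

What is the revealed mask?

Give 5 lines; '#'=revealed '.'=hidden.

Answer: ...##
...##
...##
.....
.....

Derivation:
Click 1 (0,4) count=0: revealed 6 new [(0,3) (0,4) (1,3) (1,4) (2,3) (2,4)] -> total=6
Click 2 (2,4) count=1: revealed 0 new [(none)] -> total=6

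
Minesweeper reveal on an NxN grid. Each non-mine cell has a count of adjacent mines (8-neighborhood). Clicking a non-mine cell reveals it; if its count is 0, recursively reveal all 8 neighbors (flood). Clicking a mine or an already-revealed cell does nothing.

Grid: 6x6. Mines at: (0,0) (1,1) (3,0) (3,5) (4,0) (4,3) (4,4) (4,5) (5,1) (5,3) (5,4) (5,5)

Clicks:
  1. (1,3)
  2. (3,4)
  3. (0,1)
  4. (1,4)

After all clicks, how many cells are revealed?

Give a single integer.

Answer: 16

Derivation:
Click 1 (1,3) count=0: revealed 15 new [(0,2) (0,3) (0,4) (0,5) (1,2) (1,3) (1,4) (1,5) (2,2) (2,3) (2,4) (2,5) (3,2) (3,3) (3,4)] -> total=15
Click 2 (3,4) count=4: revealed 0 new [(none)] -> total=15
Click 3 (0,1) count=2: revealed 1 new [(0,1)] -> total=16
Click 4 (1,4) count=0: revealed 0 new [(none)] -> total=16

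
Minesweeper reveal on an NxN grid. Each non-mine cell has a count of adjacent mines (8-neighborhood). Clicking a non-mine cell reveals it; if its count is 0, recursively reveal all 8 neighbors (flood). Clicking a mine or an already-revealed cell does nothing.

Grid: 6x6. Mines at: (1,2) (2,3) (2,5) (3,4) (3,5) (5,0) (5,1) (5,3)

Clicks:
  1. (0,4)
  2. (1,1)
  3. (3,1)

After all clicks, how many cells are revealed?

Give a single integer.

Answer: 19

Derivation:
Click 1 (0,4) count=0: revealed 6 new [(0,3) (0,4) (0,5) (1,3) (1,4) (1,5)] -> total=6
Click 2 (1,1) count=1: revealed 1 new [(1,1)] -> total=7
Click 3 (3,1) count=0: revealed 12 new [(0,0) (0,1) (1,0) (2,0) (2,1) (2,2) (3,0) (3,1) (3,2) (4,0) (4,1) (4,2)] -> total=19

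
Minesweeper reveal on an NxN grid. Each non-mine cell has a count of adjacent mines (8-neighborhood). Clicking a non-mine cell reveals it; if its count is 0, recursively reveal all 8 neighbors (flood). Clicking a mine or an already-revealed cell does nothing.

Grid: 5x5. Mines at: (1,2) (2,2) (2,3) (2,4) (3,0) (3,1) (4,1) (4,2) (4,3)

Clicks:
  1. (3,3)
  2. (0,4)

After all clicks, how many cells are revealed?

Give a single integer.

Answer: 5

Derivation:
Click 1 (3,3) count=5: revealed 1 new [(3,3)] -> total=1
Click 2 (0,4) count=0: revealed 4 new [(0,3) (0,4) (1,3) (1,4)] -> total=5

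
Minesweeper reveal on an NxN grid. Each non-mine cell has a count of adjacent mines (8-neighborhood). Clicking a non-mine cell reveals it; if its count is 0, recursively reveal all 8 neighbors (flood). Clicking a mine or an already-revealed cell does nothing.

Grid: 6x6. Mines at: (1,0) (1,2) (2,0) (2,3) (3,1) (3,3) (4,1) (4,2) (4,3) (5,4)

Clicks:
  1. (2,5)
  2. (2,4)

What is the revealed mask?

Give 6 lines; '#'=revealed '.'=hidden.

Answer: ...###
...###
....##
....##
....##
......

Derivation:
Click 1 (2,5) count=0: revealed 12 new [(0,3) (0,4) (0,5) (1,3) (1,4) (1,5) (2,4) (2,5) (3,4) (3,5) (4,4) (4,5)] -> total=12
Click 2 (2,4) count=2: revealed 0 new [(none)] -> total=12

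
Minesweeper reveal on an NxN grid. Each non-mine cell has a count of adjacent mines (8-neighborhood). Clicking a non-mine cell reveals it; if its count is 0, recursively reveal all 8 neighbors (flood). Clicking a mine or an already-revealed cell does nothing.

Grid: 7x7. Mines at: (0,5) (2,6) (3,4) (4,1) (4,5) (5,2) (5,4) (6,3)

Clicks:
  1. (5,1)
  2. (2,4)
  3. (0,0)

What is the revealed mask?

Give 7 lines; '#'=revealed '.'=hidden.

Click 1 (5,1) count=2: revealed 1 new [(5,1)] -> total=1
Click 2 (2,4) count=1: revealed 1 new [(2,4)] -> total=2
Click 3 (0,0) count=0: revealed 18 new [(0,0) (0,1) (0,2) (0,3) (0,4) (1,0) (1,1) (1,2) (1,3) (1,4) (2,0) (2,1) (2,2) (2,3) (3,0) (3,1) (3,2) (3,3)] -> total=20

Answer: #####..
#####..
#####..
####...
.......
.#.....
.......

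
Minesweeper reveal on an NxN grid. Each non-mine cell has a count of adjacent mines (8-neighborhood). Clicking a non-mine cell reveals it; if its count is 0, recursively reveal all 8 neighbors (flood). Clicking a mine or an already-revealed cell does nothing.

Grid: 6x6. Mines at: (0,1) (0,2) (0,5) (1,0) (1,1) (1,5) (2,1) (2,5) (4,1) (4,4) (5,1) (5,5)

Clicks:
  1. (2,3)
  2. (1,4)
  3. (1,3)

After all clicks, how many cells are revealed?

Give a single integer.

Click 1 (2,3) count=0: revealed 9 new [(1,2) (1,3) (1,4) (2,2) (2,3) (2,4) (3,2) (3,3) (3,4)] -> total=9
Click 2 (1,4) count=3: revealed 0 new [(none)] -> total=9
Click 3 (1,3) count=1: revealed 0 new [(none)] -> total=9

Answer: 9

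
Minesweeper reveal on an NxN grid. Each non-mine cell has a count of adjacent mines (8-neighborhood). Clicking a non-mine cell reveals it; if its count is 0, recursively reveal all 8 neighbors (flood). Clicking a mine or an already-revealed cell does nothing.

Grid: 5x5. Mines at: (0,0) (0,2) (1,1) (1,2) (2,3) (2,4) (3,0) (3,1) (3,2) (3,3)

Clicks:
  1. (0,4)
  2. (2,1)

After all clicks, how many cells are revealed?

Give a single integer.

Click 1 (0,4) count=0: revealed 4 new [(0,3) (0,4) (1,3) (1,4)] -> total=4
Click 2 (2,1) count=5: revealed 1 new [(2,1)] -> total=5

Answer: 5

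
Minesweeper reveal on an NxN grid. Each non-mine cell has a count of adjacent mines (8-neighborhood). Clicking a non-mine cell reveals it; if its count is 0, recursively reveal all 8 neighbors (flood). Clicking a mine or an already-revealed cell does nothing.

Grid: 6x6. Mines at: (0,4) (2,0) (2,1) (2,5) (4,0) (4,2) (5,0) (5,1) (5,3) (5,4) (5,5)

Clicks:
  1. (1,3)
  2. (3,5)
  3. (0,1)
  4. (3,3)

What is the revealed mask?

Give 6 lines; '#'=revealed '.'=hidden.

Answer: ####..
####..
......
...#.#
......
......

Derivation:
Click 1 (1,3) count=1: revealed 1 new [(1,3)] -> total=1
Click 2 (3,5) count=1: revealed 1 new [(3,5)] -> total=2
Click 3 (0,1) count=0: revealed 7 new [(0,0) (0,1) (0,2) (0,3) (1,0) (1,1) (1,2)] -> total=9
Click 4 (3,3) count=1: revealed 1 new [(3,3)] -> total=10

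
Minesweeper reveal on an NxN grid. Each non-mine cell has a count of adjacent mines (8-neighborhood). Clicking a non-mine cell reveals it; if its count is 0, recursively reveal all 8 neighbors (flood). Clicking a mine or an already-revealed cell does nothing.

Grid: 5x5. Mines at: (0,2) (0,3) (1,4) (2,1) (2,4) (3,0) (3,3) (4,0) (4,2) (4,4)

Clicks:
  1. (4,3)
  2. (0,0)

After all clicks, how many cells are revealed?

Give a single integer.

Click 1 (4,3) count=3: revealed 1 new [(4,3)] -> total=1
Click 2 (0,0) count=0: revealed 4 new [(0,0) (0,1) (1,0) (1,1)] -> total=5

Answer: 5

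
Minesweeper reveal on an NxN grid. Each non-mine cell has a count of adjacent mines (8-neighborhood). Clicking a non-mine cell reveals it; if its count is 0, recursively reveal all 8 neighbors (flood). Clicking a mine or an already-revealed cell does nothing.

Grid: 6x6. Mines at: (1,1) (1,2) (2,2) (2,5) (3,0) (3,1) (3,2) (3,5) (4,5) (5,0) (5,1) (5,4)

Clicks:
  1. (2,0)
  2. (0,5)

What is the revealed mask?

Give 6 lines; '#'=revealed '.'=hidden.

Click 1 (2,0) count=3: revealed 1 new [(2,0)] -> total=1
Click 2 (0,5) count=0: revealed 6 new [(0,3) (0,4) (0,5) (1,3) (1,4) (1,5)] -> total=7

Answer: ...###
...###
#.....
......
......
......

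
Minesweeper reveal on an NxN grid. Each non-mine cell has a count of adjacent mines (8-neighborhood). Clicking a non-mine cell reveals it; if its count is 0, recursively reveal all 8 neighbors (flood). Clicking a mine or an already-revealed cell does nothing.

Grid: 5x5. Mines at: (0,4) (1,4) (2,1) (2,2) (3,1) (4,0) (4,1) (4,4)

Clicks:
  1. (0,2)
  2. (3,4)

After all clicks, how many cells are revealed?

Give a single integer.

Answer: 9

Derivation:
Click 1 (0,2) count=0: revealed 8 new [(0,0) (0,1) (0,2) (0,3) (1,0) (1,1) (1,2) (1,3)] -> total=8
Click 2 (3,4) count=1: revealed 1 new [(3,4)] -> total=9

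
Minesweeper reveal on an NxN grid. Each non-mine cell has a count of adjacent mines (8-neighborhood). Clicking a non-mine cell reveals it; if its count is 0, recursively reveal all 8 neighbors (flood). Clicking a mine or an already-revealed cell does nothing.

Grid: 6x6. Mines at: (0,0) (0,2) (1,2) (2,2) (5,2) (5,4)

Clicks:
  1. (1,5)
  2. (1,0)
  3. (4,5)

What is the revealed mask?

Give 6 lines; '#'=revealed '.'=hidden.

Answer: ...###
#..###
...###
...###
...###
......

Derivation:
Click 1 (1,5) count=0: revealed 15 new [(0,3) (0,4) (0,5) (1,3) (1,4) (1,5) (2,3) (2,4) (2,5) (3,3) (3,4) (3,5) (4,3) (4,4) (4,5)] -> total=15
Click 2 (1,0) count=1: revealed 1 new [(1,0)] -> total=16
Click 3 (4,5) count=1: revealed 0 new [(none)] -> total=16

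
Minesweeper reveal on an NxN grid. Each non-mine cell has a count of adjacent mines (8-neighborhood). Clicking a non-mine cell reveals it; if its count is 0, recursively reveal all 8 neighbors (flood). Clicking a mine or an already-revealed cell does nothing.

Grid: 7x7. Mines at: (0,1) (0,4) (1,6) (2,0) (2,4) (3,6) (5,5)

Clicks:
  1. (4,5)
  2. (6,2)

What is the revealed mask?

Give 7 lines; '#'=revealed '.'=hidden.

Click 1 (4,5) count=2: revealed 1 new [(4,5)] -> total=1
Click 2 (6,2) count=0: revealed 26 new [(1,1) (1,2) (1,3) (2,1) (2,2) (2,3) (3,0) (3,1) (3,2) (3,3) (3,4) (4,0) (4,1) (4,2) (4,3) (4,4) (5,0) (5,1) (5,2) (5,3) (5,4) (6,0) (6,1) (6,2) (6,3) (6,4)] -> total=27

Answer: .......
.###...
.###...
#####..
######.
#####..
#####..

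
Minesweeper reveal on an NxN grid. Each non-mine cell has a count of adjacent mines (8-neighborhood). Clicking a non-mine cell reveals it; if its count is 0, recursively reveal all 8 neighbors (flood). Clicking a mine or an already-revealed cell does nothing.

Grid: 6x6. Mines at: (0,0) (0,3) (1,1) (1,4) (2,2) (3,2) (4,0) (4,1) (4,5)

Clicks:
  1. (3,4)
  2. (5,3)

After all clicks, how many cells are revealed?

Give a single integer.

Click 1 (3,4) count=1: revealed 1 new [(3,4)] -> total=1
Click 2 (5,3) count=0: revealed 6 new [(4,2) (4,3) (4,4) (5,2) (5,3) (5,4)] -> total=7

Answer: 7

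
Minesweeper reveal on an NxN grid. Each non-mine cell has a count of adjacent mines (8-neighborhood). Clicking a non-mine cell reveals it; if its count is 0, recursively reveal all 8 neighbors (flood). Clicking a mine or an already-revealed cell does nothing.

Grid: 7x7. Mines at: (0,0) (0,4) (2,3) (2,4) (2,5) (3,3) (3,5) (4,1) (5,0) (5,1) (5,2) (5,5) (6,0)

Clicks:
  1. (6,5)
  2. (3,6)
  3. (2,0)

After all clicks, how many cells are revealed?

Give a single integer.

Answer: 11

Derivation:
Click 1 (6,5) count=1: revealed 1 new [(6,5)] -> total=1
Click 2 (3,6) count=2: revealed 1 new [(3,6)] -> total=2
Click 3 (2,0) count=0: revealed 9 new [(1,0) (1,1) (1,2) (2,0) (2,1) (2,2) (3,0) (3,1) (3,2)] -> total=11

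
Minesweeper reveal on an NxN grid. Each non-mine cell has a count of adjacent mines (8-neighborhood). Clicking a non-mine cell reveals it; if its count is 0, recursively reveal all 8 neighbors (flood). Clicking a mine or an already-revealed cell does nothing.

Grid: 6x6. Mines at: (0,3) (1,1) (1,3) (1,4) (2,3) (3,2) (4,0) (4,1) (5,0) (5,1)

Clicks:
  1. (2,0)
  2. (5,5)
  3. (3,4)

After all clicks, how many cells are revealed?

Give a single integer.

Answer: 14

Derivation:
Click 1 (2,0) count=1: revealed 1 new [(2,0)] -> total=1
Click 2 (5,5) count=0: revealed 13 new [(2,4) (2,5) (3,3) (3,4) (3,5) (4,2) (4,3) (4,4) (4,5) (5,2) (5,3) (5,4) (5,5)] -> total=14
Click 3 (3,4) count=1: revealed 0 new [(none)] -> total=14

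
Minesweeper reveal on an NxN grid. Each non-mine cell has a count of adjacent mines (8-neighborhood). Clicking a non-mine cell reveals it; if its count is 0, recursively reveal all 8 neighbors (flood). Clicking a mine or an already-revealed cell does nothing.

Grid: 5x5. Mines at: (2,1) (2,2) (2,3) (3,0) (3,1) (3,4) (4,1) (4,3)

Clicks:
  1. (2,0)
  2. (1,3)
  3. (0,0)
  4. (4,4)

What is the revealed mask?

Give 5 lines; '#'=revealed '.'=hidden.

Click 1 (2,0) count=3: revealed 1 new [(2,0)] -> total=1
Click 2 (1,3) count=2: revealed 1 new [(1,3)] -> total=2
Click 3 (0,0) count=0: revealed 9 new [(0,0) (0,1) (0,2) (0,3) (0,4) (1,0) (1,1) (1,2) (1,4)] -> total=11
Click 4 (4,4) count=2: revealed 1 new [(4,4)] -> total=12

Answer: #####
#####
#....
.....
....#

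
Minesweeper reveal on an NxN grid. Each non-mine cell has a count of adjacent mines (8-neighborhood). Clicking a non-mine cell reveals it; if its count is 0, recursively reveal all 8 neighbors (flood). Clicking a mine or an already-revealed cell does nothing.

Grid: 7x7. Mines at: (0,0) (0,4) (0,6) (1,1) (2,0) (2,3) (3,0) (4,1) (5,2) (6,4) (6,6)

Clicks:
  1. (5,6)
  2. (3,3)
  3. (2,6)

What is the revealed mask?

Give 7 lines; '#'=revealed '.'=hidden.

Click 1 (5,6) count=1: revealed 1 new [(5,6)] -> total=1
Click 2 (3,3) count=1: revealed 1 new [(3,3)] -> total=2
Click 3 (2,6) count=0: revealed 16 new [(1,4) (1,5) (1,6) (2,4) (2,5) (2,6) (3,4) (3,5) (3,6) (4,3) (4,4) (4,5) (4,6) (5,3) (5,4) (5,5)] -> total=18

Answer: .......
....###
....###
...####
...####
...####
.......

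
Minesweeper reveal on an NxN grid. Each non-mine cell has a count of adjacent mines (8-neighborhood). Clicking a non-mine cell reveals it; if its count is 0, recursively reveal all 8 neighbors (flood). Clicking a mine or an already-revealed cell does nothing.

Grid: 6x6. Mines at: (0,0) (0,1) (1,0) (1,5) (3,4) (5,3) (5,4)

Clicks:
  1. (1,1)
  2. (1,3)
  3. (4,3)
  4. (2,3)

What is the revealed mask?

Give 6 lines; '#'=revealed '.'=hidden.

Answer: ..###.
.####.
#####.
####..
####..
###...

Derivation:
Click 1 (1,1) count=3: revealed 1 new [(1,1)] -> total=1
Click 2 (1,3) count=0: revealed 22 new [(0,2) (0,3) (0,4) (1,2) (1,3) (1,4) (2,0) (2,1) (2,2) (2,3) (2,4) (3,0) (3,1) (3,2) (3,3) (4,0) (4,1) (4,2) (4,3) (5,0) (5,1) (5,2)] -> total=23
Click 3 (4,3) count=3: revealed 0 new [(none)] -> total=23
Click 4 (2,3) count=1: revealed 0 new [(none)] -> total=23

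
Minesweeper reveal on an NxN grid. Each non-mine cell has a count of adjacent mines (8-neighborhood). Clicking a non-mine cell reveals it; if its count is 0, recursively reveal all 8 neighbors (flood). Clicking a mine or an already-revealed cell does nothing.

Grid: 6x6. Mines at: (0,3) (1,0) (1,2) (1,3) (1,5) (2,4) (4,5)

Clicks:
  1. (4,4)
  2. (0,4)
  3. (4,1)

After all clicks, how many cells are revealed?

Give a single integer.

Click 1 (4,4) count=1: revealed 1 new [(4,4)] -> total=1
Click 2 (0,4) count=3: revealed 1 new [(0,4)] -> total=2
Click 3 (4,1) count=0: revealed 18 new [(2,0) (2,1) (2,2) (2,3) (3,0) (3,1) (3,2) (3,3) (3,4) (4,0) (4,1) (4,2) (4,3) (5,0) (5,1) (5,2) (5,3) (5,4)] -> total=20

Answer: 20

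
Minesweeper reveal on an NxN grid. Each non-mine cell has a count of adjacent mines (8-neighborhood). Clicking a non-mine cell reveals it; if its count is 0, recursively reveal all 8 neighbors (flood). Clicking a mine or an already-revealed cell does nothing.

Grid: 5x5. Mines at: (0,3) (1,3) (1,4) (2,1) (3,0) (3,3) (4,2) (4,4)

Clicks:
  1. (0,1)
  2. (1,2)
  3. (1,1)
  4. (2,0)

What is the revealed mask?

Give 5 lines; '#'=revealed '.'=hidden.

Answer: ###..
###..
#....
.....
.....

Derivation:
Click 1 (0,1) count=0: revealed 6 new [(0,0) (0,1) (0,2) (1,0) (1,1) (1,2)] -> total=6
Click 2 (1,2) count=3: revealed 0 new [(none)] -> total=6
Click 3 (1,1) count=1: revealed 0 new [(none)] -> total=6
Click 4 (2,0) count=2: revealed 1 new [(2,0)] -> total=7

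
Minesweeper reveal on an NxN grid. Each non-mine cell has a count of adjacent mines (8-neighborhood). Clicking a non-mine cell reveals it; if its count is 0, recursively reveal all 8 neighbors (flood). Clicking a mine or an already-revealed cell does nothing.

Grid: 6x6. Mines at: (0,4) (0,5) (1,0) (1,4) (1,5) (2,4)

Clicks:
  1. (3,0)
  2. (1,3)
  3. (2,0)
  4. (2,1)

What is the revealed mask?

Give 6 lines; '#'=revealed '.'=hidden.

Answer: .###..
.###..
####..
######
######
######

Derivation:
Click 1 (3,0) count=0: revealed 28 new [(0,1) (0,2) (0,3) (1,1) (1,2) (1,3) (2,0) (2,1) (2,2) (2,3) (3,0) (3,1) (3,2) (3,3) (3,4) (3,5) (4,0) (4,1) (4,2) (4,3) (4,4) (4,5) (5,0) (5,1) (5,2) (5,3) (5,4) (5,5)] -> total=28
Click 2 (1,3) count=3: revealed 0 new [(none)] -> total=28
Click 3 (2,0) count=1: revealed 0 new [(none)] -> total=28
Click 4 (2,1) count=1: revealed 0 new [(none)] -> total=28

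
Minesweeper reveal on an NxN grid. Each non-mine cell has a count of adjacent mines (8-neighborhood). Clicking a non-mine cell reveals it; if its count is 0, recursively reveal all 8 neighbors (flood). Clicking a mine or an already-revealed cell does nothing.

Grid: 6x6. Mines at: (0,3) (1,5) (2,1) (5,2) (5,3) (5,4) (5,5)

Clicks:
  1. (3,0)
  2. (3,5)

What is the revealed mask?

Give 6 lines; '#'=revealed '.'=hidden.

Click 1 (3,0) count=1: revealed 1 new [(3,0)] -> total=1
Click 2 (3,5) count=0: revealed 15 new [(1,2) (1,3) (1,4) (2,2) (2,3) (2,4) (2,5) (3,2) (3,3) (3,4) (3,5) (4,2) (4,3) (4,4) (4,5)] -> total=16

Answer: ......
..###.
..####
#.####
..####
......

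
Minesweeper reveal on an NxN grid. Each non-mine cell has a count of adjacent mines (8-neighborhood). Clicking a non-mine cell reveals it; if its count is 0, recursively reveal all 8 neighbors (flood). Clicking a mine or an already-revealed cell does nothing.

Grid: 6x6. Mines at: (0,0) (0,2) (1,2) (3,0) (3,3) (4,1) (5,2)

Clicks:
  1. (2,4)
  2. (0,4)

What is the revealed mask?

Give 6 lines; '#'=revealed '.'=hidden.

Answer: ...###
...###
...###
....##
...###
...###

Derivation:
Click 1 (2,4) count=1: revealed 1 new [(2,4)] -> total=1
Click 2 (0,4) count=0: revealed 16 new [(0,3) (0,4) (0,5) (1,3) (1,4) (1,5) (2,3) (2,5) (3,4) (3,5) (4,3) (4,4) (4,5) (5,3) (5,4) (5,5)] -> total=17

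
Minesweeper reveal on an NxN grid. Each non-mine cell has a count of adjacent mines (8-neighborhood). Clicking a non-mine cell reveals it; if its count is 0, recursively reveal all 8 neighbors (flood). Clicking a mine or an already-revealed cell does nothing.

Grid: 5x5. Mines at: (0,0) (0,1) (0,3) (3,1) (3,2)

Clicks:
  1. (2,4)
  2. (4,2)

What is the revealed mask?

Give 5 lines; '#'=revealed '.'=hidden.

Click 1 (2,4) count=0: revealed 8 new [(1,3) (1,4) (2,3) (2,4) (3,3) (3,4) (4,3) (4,4)] -> total=8
Click 2 (4,2) count=2: revealed 1 new [(4,2)] -> total=9

Answer: .....
...##
...##
...##
..###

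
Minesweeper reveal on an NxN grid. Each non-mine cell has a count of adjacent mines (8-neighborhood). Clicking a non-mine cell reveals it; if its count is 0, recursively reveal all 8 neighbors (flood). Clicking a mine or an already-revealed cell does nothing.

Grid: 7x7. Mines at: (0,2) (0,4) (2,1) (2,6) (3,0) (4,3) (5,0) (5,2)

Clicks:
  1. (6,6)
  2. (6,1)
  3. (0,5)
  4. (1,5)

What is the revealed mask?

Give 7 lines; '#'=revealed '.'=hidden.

Click 1 (6,6) count=0: revealed 14 new [(3,4) (3,5) (3,6) (4,4) (4,5) (4,6) (5,3) (5,4) (5,5) (5,6) (6,3) (6,4) (6,5) (6,6)] -> total=14
Click 2 (6,1) count=2: revealed 1 new [(6,1)] -> total=15
Click 3 (0,5) count=1: revealed 1 new [(0,5)] -> total=16
Click 4 (1,5) count=2: revealed 1 new [(1,5)] -> total=17

Answer: .....#.
.....#.
.......
....###
....###
...####
.#.####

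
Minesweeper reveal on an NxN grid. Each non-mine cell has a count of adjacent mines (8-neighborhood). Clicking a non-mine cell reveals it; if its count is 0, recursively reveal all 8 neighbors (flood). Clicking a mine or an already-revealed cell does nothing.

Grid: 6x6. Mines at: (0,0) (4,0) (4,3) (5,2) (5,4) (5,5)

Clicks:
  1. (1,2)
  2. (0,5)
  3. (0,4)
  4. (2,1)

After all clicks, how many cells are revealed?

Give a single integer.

Answer: 25

Derivation:
Click 1 (1,2) count=0: revealed 25 new [(0,1) (0,2) (0,3) (0,4) (0,5) (1,0) (1,1) (1,2) (1,3) (1,4) (1,5) (2,0) (2,1) (2,2) (2,3) (2,4) (2,5) (3,0) (3,1) (3,2) (3,3) (3,4) (3,5) (4,4) (4,5)] -> total=25
Click 2 (0,5) count=0: revealed 0 new [(none)] -> total=25
Click 3 (0,4) count=0: revealed 0 new [(none)] -> total=25
Click 4 (2,1) count=0: revealed 0 new [(none)] -> total=25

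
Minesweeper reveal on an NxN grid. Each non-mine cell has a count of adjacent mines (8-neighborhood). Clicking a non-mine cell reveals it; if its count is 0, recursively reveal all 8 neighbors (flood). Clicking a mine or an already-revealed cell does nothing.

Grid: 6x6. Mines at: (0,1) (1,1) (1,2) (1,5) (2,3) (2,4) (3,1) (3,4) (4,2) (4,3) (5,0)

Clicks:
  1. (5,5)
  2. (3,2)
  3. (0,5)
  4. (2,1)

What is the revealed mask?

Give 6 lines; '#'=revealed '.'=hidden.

Answer: .....#
......
.#....
..#...
....##
....##

Derivation:
Click 1 (5,5) count=0: revealed 4 new [(4,4) (4,5) (5,4) (5,5)] -> total=4
Click 2 (3,2) count=4: revealed 1 new [(3,2)] -> total=5
Click 3 (0,5) count=1: revealed 1 new [(0,5)] -> total=6
Click 4 (2,1) count=3: revealed 1 new [(2,1)] -> total=7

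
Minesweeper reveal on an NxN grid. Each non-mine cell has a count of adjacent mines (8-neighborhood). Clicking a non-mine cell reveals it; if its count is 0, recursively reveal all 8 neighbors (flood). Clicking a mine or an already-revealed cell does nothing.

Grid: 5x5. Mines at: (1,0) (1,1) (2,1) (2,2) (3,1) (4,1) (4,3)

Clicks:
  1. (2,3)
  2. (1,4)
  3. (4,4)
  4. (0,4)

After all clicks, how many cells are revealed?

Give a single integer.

Click 1 (2,3) count=1: revealed 1 new [(2,3)] -> total=1
Click 2 (1,4) count=0: revealed 9 new [(0,2) (0,3) (0,4) (1,2) (1,3) (1,4) (2,4) (3,3) (3,4)] -> total=10
Click 3 (4,4) count=1: revealed 1 new [(4,4)] -> total=11
Click 4 (0,4) count=0: revealed 0 new [(none)] -> total=11

Answer: 11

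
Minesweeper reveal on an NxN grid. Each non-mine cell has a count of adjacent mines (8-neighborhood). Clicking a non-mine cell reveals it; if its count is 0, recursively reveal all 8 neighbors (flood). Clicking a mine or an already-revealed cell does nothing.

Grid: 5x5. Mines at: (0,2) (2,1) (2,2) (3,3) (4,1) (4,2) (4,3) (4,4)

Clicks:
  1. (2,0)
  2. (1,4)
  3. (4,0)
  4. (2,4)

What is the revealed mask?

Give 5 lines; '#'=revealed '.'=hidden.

Click 1 (2,0) count=1: revealed 1 new [(2,0)] -> total=1
Click 2 (1,4) count=0: revealed 6 new [(0,3) (0,4) (1,3) (1,4) (2,3) (2,4)] -> total=7
Click 3 (4,0) count=1: revealed 1 new [(4,0)] -> total=8
Click 4 (2,4) count=1: revealed 0 new [(none)] -> total=8

Answer: ...##
...##
#..##
.....
#....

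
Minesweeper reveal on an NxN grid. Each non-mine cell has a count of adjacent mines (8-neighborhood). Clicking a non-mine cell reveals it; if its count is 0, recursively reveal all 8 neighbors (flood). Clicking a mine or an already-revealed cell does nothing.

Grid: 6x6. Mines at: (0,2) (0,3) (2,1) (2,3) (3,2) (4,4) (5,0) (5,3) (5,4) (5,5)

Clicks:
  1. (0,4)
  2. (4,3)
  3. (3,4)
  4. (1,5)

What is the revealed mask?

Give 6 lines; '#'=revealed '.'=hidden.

Answer: ....##
....##
....##
....##
...#..
......

Derivation:
Click 1 (0,4) count=1: revealed 1 new [(0,4)] -> total=1
Click 2 (4,3) count=4: revealed 1 new [(4,3)] -> total=2
Click 3 (3,4) count=2: revealed 1 new [(3,4)] -> total=3
Click 4 (1,5) count=0: revealed 6 new [(0,5) (1,4) (1,5) (2,4) (2,5) (3,5)] -> total=9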